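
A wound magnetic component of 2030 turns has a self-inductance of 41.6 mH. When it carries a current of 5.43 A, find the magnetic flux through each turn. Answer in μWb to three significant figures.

Φ_B ≈ 111 μWb

From L = NΦ_B/I, the flux per turn is Φ_B = LI/N.
Φ_B = (4.160×10^-2 H)(5.43 A)/2030 = 1.113×10^-4 Wb.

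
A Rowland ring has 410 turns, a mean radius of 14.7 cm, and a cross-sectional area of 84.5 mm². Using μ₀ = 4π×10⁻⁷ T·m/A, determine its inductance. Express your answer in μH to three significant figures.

L ≈ 19.3 μH

For a thin toroid, L = μ₀N²A/(2πR).
L = (4π×10⁻⁷)(410)²(8.450×10^-5) / (2π×0.147 m) = 1.933×10^-5 H.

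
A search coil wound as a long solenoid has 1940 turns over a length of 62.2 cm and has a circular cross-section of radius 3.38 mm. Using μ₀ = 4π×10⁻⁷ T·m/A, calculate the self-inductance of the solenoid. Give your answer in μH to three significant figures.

L ≈ 273 μH

A = πr² = π(3.380×10^-3 m)² = 3.589×10^-5 m².
For a long solenoid, L = μ₀N²A/ℓ.
L = (4π×10⁻⁷)(1940)²(3.589×10^-5)/(0.622 m) = 2.729×10^-4 H.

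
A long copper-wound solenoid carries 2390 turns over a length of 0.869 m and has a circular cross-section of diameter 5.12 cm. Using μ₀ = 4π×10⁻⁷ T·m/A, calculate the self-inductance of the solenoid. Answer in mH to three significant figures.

A = π(d/2)² = π(2.560×10^-2 m)² = 2.059×10^-3 m².
For a long solenoid, L = μ₀N²A/ℓ.
L = (4π×10⁻⁷)(2390)²(2.059×10^-3)/(0.869 m) = 1.701×10^-2 H.

L ≈ 17.0 mH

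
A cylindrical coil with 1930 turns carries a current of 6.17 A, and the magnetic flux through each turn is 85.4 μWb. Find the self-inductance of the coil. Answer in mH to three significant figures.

Self-inductance is defined by L = NΦ_B/I (flux linkage over current).
L = (1930)(8.540×10^-5 Wb)/(6.17 A) = 2.671×10^-2 H.

L ≈ 26.7 mH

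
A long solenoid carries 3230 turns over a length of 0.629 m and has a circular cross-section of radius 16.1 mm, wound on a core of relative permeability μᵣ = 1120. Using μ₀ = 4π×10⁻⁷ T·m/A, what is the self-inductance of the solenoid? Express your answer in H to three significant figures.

L ≈ 19.0 H

A = πr² = π(1.610×10^-2 m)² = 8.143×10^-4 m².
For a long solenoid, L = μ₀μᵣN²A/ℓ.
L = (4π×10⁻⁷)(1120)(3230)²(8.143×10^-4)/(0.629 m) = 19.01 H.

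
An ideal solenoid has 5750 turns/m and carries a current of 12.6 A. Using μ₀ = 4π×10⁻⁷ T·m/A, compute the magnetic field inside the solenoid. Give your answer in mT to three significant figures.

B ≈ 91.0 mT

Inside a long solenoid, B = μ₀nI.
B = (4π×10⁻⁷)(5.750×10^3 m⁻¹)(12.6 A) = 9.104×10^-2 T.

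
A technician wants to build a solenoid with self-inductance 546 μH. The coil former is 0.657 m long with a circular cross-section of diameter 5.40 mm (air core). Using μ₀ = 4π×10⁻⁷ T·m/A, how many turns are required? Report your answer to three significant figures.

A = π(d/2)² = π(2.700×10^-3 m)² = 2.290×10^-5 m².
From L = μ₀N²A/ℓ, N = √(Lℓ / (μ₀A)).
N = √[(5.460×10^-4)(0.657) / ((4π×10⁻⁷)×2.290×10^-5)] = √(1.246×10^7) ≈ 3530.5.

N ≈ 3530 turns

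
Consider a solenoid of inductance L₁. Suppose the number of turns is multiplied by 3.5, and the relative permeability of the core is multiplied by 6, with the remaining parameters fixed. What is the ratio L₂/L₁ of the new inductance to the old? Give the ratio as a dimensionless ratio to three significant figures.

For a solenoid, L ∝ μᵣN²A/ℓ.
L₂/L₁ = (3.5)^2 × (6) = 73.5.

L₂/L₁ = 73.5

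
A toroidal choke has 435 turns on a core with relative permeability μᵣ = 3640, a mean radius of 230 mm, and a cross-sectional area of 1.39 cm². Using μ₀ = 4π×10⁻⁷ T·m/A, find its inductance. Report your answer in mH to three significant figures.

L ≈ 83.3 mH

For a thin toroid, L = μ₀μᵣN²A/(2πR).
L = (4π×10⁻⁷)(3640)(435)²(1.390×10^-4) / (2π×0.23 m) = 8.325×10^-2 H.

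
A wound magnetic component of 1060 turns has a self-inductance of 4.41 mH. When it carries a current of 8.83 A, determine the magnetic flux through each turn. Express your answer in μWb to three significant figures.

From L = NΦ_B/I, the flux per turn is Φ_B = LI/N.
Φ_B = (4.410×10^-3 H)(8.83 A)/1060 = 3.674×10^-5 Wb.

Φ_B ≈ 36.7 μWb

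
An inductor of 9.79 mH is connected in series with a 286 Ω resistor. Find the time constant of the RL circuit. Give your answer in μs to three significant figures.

τ ≈ 34.2 μs

τ = L/R = (9.790×10^-3 H)/(286 Ω) = 3.423×10^-5 s.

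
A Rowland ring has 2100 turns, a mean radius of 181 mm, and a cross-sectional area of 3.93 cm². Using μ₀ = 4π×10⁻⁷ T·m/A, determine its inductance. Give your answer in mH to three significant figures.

L ≈ 1.92 mH

For a thin toroid, L = μ₀N²A/(2πR).
L = (4π×10⁻⁷)(2100)²(3.930×10^-4) / (2π×0.181 m) = 1.915×10^-3 H.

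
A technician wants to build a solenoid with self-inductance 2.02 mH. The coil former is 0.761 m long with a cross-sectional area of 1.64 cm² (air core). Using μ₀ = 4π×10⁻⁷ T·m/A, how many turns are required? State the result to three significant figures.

A = 1.64 cm² = 1.640×10^-4 m².
From L = μ₀N²A/ℓ, N = √(Lℓ / (μ₀A)).
N = √[(2.020×10^-3)(0.761) / ((4π×10⁻⁷)×1.640×10^-4)] = √(7.459×10^6) ≈ 2731.1.

N ≈ 2730 turns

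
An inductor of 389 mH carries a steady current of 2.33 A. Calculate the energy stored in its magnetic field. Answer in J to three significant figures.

Stored magnetic energy: U = ½LI².
U = ½(0.389 H)(2.33 A)² = 1.056 J.

U ≈ 1.06 J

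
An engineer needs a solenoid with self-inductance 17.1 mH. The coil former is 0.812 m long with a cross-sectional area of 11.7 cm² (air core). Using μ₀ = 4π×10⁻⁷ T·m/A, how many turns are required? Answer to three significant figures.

A = 11.7 cm² = 1.170×10^-3 m².
From L = μ₀N²A/ℓ, N = √(Lℓ / (μ₀A)).
N = √[(1.710×10^-2)(0.812) / ((4π×10⁻⁷)×1.170×10^-3)] = √(9.444×10^6) ≈ 3073.1.

N ≈ 3070 turns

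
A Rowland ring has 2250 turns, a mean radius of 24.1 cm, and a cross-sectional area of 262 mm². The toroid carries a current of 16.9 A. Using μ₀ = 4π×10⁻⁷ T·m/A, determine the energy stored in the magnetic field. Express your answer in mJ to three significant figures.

L = μ₀N²A/(2πR) = (4π×10⁻⁷)(2250)²(2.620×10^-4)/(2π×0.241) = 1.101×10^-3 H.
U = ½LI² = ½(1.101×10^-3)(16.9)² = 0.1572 J.

U ≈ 157 mJ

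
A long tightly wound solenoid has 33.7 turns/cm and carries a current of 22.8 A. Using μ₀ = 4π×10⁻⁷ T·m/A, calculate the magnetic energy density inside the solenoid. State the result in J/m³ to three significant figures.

B = μ₀nI = (4π×10⁻⁷)(3.370×10^3)(22.8) = 9.655×10^-2 T.
u = B²/(2μ₀) = (9.655×10^-2)²/(2×4π×10⁻⁷) = 3.709×10^3 J/m³.

u ≈ 3710 J/m³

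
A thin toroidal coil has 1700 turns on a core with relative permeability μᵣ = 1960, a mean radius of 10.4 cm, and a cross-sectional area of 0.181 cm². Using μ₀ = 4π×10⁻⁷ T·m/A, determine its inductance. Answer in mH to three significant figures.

L ≈ 197 mH

For a thin toroid, L = μ₀μᵣN²A/(2πR).
L = (4π×10⁻⁷)(1960)(1700)²(1.810×10^-5) / (2π×0.104 m) = 0.1972 H.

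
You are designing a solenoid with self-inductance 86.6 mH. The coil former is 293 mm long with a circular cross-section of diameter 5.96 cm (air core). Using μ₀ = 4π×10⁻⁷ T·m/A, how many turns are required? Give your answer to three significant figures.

N ≈ 2690 turns

A = π(d/2)² = π(2.980×10^-2 m)² = 2.790×10^-3 m².
From L = μ₀N²A/ℓ, N = √(Lℓ / (μ₀A)).
N = √[(8.660×10^-2)(0.293) / ((4π×10⁻⁷)×2.790×10^-3)] = √(7.238×10^6) ≈ 2690.3.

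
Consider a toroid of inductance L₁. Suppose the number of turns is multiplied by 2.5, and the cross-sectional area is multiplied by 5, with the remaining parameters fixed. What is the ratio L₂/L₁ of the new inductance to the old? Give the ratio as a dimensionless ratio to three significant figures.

For a toroid, L ∝ μᵣN²A/R.
L₂/L₁ = (2.5)^2 × (5) = 31.3.

L₂/L₁ = 31.3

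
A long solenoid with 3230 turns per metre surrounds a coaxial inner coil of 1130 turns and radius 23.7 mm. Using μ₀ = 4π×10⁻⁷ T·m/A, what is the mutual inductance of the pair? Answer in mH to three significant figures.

M ≈ 8.09 mH

The outer solenoid produces a uniform field B₁ = μ₀n₁I₁ across the inner coil,
so the flux linkage is N₂Φ = N₂B₁A₂ = μ₀n₁N₂A₂·I₁, giving M = μ₀n₁N₂A₂.
A₂ = πr² = π(2.370×10^-2 m)² = 1.7646×10^-3 m².
M = (4π×10⁻⁷)(3230)(1130)(1.7646×10^-3) = 8.094×10^-3 H.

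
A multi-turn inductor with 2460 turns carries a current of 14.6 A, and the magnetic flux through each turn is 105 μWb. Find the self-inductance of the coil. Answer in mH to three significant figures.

L ≈ 17.7 mH

Self-inductance is defined by L = NΦ_B/I (flux linkage over current).
L = (2460)(1.050×10^-4 Wb)/(14.6 A) = 1.769×10^-2 H.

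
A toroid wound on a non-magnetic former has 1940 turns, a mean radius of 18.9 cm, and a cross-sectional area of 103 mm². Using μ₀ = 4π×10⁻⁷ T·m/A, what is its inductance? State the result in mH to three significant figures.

For a thin toroid, L = μ₀N²A/(2πR).
L = (4π×10⁻⁷)(1940)²(1.030×10^-4) / (2π×0.189 m) = 4.102×10^-4 H.

L ≈ 0.410 mH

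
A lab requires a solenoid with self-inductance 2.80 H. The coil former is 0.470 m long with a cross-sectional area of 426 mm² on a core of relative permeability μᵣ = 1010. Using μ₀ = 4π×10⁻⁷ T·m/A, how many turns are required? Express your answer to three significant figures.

A = 426 mm² = 4.260×10^-4 m².
From L = μ₀μᵣN²A/ℓ, N = √(Lℓ / (μ₀μᵣA)).
N = √[(2.8)(0.47) / ((4π×10⁻⁷)(1010)×4.260×10^-4)] = √(2.434×10^6) ≈ 1560.1.

N ≈ 1560 turns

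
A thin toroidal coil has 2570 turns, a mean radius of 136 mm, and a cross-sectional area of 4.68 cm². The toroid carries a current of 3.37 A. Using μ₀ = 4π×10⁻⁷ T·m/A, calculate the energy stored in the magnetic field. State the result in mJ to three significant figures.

L = μ₀N²A/(2πR) = (4π×10⁻⁷)(2570)²(4.680×10^-4)/(2π×0.136) = 4.546×10^-3 H.
U = ½LI² = ½(4.546×10^-3)(3.37)² = 2.581×10^-2 J.

U ≈ 25.8 mJ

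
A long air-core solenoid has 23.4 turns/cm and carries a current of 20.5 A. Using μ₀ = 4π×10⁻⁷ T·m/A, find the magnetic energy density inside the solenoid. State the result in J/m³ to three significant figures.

u ≈ 1450 J/m³

B = μ₀nI = (4π×10⁻⁷)(2.340×10^3)(20.5) = 6.028×10^-2 T.
u = B²/(2μ₀) = (6.028×10^-2)²/(2×4π×10⁻⁷) = 1.446×10^3 J/m³.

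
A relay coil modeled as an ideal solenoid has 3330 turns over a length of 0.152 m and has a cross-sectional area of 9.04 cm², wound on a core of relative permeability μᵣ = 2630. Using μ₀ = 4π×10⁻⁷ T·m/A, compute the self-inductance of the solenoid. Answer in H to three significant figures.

L ≈ 218 H

A = 9.04 cm² = 9.040×10^-4 m².
For a long solenoid, L = μ₀μᵣN²A/ℓ.
L = (4π×10⁻⁷)(2630)(3330)²(9.040×10^-4)/(0.152 m) = 218 H.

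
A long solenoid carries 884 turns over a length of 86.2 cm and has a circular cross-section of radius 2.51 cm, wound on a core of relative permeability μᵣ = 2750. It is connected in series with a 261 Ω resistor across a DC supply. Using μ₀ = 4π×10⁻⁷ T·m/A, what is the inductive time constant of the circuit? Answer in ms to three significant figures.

τ ≈ 23.8 ms

A = πr² = π(2.510×10^-2 m)² = 1.979×10^-3 m².
L = μ₀μᵣN²A/ℓ = (4π×10⁻⁷)(2750)(884)²(1.979×10^-3)/(0.862) = 6.201 H.
τ = L/R = (6.201)/(261) = 2.376×10^-2 s.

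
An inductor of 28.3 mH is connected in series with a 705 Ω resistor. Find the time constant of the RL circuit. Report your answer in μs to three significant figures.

τ ≈ 40.1 μs

τ = L/R = (2.830×10^-2 H)/(705 Ω) = 4.014×10^-5 s.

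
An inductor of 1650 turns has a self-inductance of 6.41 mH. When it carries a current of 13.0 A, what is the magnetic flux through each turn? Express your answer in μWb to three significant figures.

Φ_B ≈ 50.5 μWb

From L = NΦ_B/I, the flux per turn is Φ_B = LI/N.
Φ_B = (6.410×10^-3 H)(13.0 A)/1650 = 5.050×10^-5 Wb.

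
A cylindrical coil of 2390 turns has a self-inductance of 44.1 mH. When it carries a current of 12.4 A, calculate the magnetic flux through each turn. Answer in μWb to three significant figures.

Φ_B ≈ 229 μWb

From L = NΦ_B/I, the flux per turn is Φ_B = LI/N.
Φ_B = (4.410×10^-2 H)(12.4 A)/2390 = 2.288×10^-4 Wb.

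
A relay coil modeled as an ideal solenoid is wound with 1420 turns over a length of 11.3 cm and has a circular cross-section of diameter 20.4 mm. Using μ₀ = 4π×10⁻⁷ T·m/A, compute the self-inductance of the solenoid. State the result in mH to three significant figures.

L ≈ 7.33 mH

A = π(d/2)² = π(1.020×10^-2 m)² = 3.269×10^-4 m².
For a long solenoid, L = μ₀N²A/ℓ.
L = (4π×10⁻⁷)(1420)²(3.269×10^-4)/(0.113 m) = 7.329×10^-3 H.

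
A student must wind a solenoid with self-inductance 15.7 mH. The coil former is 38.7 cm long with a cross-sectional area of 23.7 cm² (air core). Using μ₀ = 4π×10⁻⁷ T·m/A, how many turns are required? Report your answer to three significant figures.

N ≈ 1430 turns

A = 23.7 cm² = 2.370×10^-3 m².
From L = μ₀N²A/ℓ, N = √(Lℓ / (μ₀A)).
N = √[(1.570×10^-2)(0.387) / ((4π×10⁻⁷)×2.370×10^-3)] = √(2.040×10^6) ≈ 1428.3.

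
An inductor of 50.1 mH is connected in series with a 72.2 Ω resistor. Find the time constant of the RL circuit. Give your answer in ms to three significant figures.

τ ≈ 0.694 ms

τ = L/R = (5.010×10^-2 H)/(72.2 Ω) = 6.939×10^-4 s.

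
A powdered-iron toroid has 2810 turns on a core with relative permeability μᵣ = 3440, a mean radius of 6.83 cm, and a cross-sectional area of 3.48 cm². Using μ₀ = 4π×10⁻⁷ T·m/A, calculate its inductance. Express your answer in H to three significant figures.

L ≈ 27.7 H

For a thin toroid, L = μ₀μᵣN²A/(2πR).
L = (4π×10⁻⁷)(3440)(2810)²(3.480×10^-4) / (2π×6.830×10^-2 m) = 27.68 H.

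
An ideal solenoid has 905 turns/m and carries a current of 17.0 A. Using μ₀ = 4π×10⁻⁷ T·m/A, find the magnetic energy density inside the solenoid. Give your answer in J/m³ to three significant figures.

B = μ₀nI = (4π×10⁻⁷)(905)(17.0) = 1.933×10^-2 T.
u = B²/(2μ₀) = (1.933×10^-2)²/(2×4π×10⁻⁷) = 148.7 J/m³.

u ≈ 149 J/m³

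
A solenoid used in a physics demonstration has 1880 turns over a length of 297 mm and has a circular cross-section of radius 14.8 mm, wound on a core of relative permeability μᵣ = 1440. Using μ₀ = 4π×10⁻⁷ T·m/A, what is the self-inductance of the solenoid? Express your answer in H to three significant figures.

A = πr² = π(1.480×10^-2 m)² = 6.881×10^-4 m².
For a long solenoid, L = μ₀μᵣN²A/ℓ.
L = (4π×10⁻⁷)(1440)(1880)²(6.881×10^-4)/(0.297 m) = 14.82 H.

L ≈ 14.8 H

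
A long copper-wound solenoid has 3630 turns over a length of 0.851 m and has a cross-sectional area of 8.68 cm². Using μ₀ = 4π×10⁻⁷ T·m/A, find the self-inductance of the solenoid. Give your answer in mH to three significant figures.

L ≈ 16.9 mH

A = 8.68 cm² = 8.680×10^-4 m².
For a long solenoid, L = μ₀N²A/ℓ.
L = (4π×10⁻⁷)(3630)²(8.680×10^-4)/(0.851 m) = 1.689×10^-2 H.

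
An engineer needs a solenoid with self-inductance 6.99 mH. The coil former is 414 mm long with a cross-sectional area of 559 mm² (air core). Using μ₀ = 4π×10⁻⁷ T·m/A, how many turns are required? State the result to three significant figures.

A = 559 mm² = 5.590×10^-4 m².
From L = μ₀N²A/ℓ, N = √(Lℓ / (μ₀A)).
N = √[(6.990×10^-3)(0.414) / ((4π×10⁻⁷)×5.590×10^-4)] = √(4.120×10^6) ≈ 2029.7.

N ≈ 2030 turns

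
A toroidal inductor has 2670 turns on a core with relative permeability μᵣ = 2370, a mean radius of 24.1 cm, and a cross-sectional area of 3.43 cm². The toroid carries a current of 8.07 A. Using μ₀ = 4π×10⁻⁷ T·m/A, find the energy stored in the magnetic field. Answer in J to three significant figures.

U ≈ 157 J

L = μ₀μᵣN²A/(2πR) = (4π×10⁻⁷)(2370)(2670)²(3.430×10^-4)/(2π×0.241) = 4.809 H.
U = ½LI² = ½(4.809)(8.07)² = 156.6 J.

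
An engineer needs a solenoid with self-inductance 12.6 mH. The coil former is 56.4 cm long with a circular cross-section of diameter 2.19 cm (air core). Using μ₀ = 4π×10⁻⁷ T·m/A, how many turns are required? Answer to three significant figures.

A = π(d/2)² = π(1.095×10^-2 m)² = 3.767×10^-4 m².
From L = μ₀N²A/ℓ, N = √(Lℓ / (μ₀A)).
N = √[(1.260×10^-2)(0.564) / ((4π×10⁻⁷)×3.767×10^-4)] = √(1.501×10^7) ≈ 3874.6.

N ≈ 3870 turns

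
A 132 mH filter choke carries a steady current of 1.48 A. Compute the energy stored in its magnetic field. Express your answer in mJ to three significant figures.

U ≈ 145 mJ

Stored magnetic energy: U = ½LI².
U = ½(0.132 H)(1.48 A)² = 0.1446 J.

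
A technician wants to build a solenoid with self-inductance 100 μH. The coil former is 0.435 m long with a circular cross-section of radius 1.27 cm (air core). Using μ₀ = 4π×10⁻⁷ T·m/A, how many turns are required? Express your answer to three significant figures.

N ≈ 261 turns

A = πr² = π(1.270×10^-2 m)² = 5.067×10^-4 m².
From L = μ₀N²A/ℓ, N = √(Lℓ / (μ₀A)).
N = √[(1.000×10^-4)(0.435) / ((4π×10⁻⁷)×5.067×10^-4)] = √(6.832×10^4) ≈ 261.4.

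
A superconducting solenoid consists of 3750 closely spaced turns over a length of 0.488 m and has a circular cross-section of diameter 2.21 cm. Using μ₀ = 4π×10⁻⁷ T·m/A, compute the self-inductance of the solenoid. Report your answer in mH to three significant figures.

A = π(d/2)² = π(1.105×10^-2 m)² = 3.836×10^-4 m².
For a long solenoid, L = μ₀N²A/ℓ.
L = (4π×10⁻⁷)(3750)²(3.836×10^-4)/(0.488 m) = 1.389×10^-2 H.

L ≈ 13.9 mH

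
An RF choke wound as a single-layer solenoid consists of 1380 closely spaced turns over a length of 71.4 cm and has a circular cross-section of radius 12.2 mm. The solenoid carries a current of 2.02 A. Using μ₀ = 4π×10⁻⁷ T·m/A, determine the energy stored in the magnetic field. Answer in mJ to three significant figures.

A = πr² = π(1.220×10^-2 m)² = 4.676×10^-4 m².
L = μ₀N²A/ℓ = (4π×10⁻⁷)(1380)²(4.676×10^-4)/(0.714) = 1.567×10^-3 H.
U = ½LI² = ½(1.567×10^-3)(2.02)² = 3.198×10^-3 J.

U ≈ 3.20 mJ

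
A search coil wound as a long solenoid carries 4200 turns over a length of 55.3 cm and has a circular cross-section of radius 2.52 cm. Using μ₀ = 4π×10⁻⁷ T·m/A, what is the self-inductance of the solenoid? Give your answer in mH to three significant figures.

A = πr² = π(2.520×10^-2 m)² = 1.995×10^-3 m².
For a long solenoid, L = μ₀N²A/ℓ.
L = (4π×10⁻⁷)(4200)²(1.995×10^-3)/(0.553 m) = 7.997×10^-2 H.

L ≈ 80.0 mH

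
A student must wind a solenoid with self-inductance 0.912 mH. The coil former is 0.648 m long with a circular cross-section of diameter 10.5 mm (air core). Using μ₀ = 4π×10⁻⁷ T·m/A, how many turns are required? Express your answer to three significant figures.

N ≈ 2330 turns

A = π(d/2)² = π(5.250×10^-3 m)² = 8.659×10^-5 m².
From L = μ₀N²A/ℓ, N = √(Lℓ / (μ₀A)).
N = √[(9.120×10^-4)(0.648) / ((4π×10⁻⁷)×8.659×10^-5)] = √(5.431×10^6) ≈ 2330.5.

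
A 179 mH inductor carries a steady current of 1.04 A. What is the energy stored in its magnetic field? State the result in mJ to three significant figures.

U ≈ 96.8 mJ

Stored magnetic energy: U = ½LI².
U = ½(0.179 H)(1.04 A)² = 9.680×10^-2 J.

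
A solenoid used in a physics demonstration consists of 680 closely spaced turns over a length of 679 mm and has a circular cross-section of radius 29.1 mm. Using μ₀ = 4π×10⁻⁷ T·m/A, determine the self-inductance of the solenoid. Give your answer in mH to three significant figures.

A = πr² = π(2.910×10^-2 m)² = 2.660×10^-3 m².
For a long solenoid, L = μ₀N²A/ℓ.
L = (4π×10⁻⁷)(680)²(2.660×10^-3)/(0.679 m) = 2.277×10^-3 H.

L ≈ 2.28 mH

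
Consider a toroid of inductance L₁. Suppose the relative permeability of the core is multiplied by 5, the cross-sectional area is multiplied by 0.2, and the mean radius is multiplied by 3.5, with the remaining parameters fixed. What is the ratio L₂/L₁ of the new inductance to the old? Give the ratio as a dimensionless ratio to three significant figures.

For a toroid, L ∝ μᵣN²A/R.
L₂/L₁ = (5) × (0.2) × (3.5)^-1 = 0.286.

L₂/L₁ = 0.286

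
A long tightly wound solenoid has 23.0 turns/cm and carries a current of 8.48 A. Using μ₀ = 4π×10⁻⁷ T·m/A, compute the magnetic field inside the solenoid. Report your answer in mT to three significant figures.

Inside a long solenoid, B = μ₀nI.
B = (4π×10⁻⁷)(2.300×10^3 m⁻¹)(8.48 A) = 2.451×10^-2 T.

B ≈ 24.5 mT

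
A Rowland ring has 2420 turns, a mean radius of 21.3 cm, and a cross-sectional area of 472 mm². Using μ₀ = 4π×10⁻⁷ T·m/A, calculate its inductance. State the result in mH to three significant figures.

L ≈ 2.60 mH

For a thin toroid, L = μ₀N²A/(2πR).
L = (4π×10⁻⁷)(2420)²(4.720×10^-4) / (2π×0.213 m) = 2.596×10^-3 H.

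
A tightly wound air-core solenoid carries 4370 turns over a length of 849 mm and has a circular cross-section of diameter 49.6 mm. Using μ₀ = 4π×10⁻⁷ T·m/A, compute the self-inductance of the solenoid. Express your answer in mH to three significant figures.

L ≈ 54.6 mH

A = π(d/2)² = π(2.480×10^-2 m)² = 1.932×10^-3 m².
For a long solenoid, L = μ₀N²A/ℓ.
L = (4π×10⁻⁷)(4370)²(1.932×10^-3)/(0.849 m) = 5.462×10^-2 H.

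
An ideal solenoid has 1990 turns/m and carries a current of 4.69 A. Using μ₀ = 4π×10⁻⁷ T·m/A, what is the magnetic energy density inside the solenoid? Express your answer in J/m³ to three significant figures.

u ≈ 54.7 J/m³

B = μ₀nI = (4π×10⁻⁷)(1.990×10^3)(4.69) = 1.173×10^-2 T.
u = B²/(2μ₀) = (1.173×10^-2)²/(2×4π×10⁻⁷) = 54.73 J/m³.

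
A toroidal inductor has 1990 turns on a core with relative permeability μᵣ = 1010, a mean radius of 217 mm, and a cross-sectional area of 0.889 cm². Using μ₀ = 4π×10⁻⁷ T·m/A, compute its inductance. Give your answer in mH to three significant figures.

For a thin toroid, L = μ₀μᵣN²A/(2πR).
L = (4π×10⁻⁷)(1010)(1990)²(8.890×10^-5) / (2π×0.217 m) = 0.3277 H.

L ≈ 328 mH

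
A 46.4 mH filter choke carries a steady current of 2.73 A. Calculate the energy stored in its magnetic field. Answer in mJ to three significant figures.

U ≈ 173 mJ

Stored magnetic energy: U = ½LI².
U = ½(4.640×10^-2 H)(2.73 A)² = 0.1729 J.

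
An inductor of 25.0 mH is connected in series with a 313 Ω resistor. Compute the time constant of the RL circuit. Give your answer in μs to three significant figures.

τ = L/R = (2.500×10^-2 H)/(313 Ω) = 7.987×10^-5 s.

τ ≈ 79.9 μs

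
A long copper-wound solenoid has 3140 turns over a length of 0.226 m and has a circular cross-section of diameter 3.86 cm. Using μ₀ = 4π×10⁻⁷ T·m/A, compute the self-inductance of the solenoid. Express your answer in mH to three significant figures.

L ≈ 64.2 mH

A = π(d/2)² = π(1.930×10^-2 m)² = 1.170×10^-3 m².
For a long solenoid, L = μ₀N²A/ℓ.
L = (4π×10⁻⁷)(3140)²(1.170×10^-3)/(0.226 m) = 6.415×10^-2 H.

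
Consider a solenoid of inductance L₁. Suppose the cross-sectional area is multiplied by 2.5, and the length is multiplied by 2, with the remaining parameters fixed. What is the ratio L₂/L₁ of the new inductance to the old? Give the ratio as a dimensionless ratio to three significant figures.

For a solenoid, L ∝ μᵣN²A/ℓ.
L₂/L₁ = (2.5) × (2)^-1 = 1.25.

L₂/L₁ = 1.25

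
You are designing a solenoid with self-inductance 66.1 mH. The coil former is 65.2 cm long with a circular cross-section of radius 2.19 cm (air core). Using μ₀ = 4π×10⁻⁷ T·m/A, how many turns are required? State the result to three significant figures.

A = πr² = π(2.190×10^-2 m)² = 1.507×10^-3 m².
From L = μ₀N²A/ℓ, N = √(Lℓ / (μ₀A)).
N = √[(6.610×10^-2)(0.652) / ((4π×10⁻⁷)×1.507×10^-3)] = √(2.276×10^7) ≈ 4770.9.

N ≈ 4770 turns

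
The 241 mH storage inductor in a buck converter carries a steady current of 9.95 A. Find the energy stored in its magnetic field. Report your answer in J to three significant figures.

U ≈ 11.9 J

Stored magnetic energy: U = ½LI².
U = ½(0.241 H)(9.95 A)² = 11.93 J.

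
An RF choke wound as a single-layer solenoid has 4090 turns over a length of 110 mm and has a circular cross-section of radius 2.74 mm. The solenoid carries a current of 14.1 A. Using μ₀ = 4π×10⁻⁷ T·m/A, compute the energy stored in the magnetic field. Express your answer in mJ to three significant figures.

A = πr² = π(2.740×10^-3 m)² = 2.359×10^-5 m².
L = μ₀N²A/ℓ = (4π×10⁻⁷)(4090)²(2.359×10^-5)/(0.11) = 4.507×10^-3 H.
U = ½LI² = ½(4.507×10^-3)(14.1)² = 0.448 J.

U ≈ 448 mJ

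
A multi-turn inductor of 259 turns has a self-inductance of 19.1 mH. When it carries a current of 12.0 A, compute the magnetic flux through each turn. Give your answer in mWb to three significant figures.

From L = NΦ_B/I, the flux per turn is Φ_B = LI/N.
Φ_B = (1.910×10^-2 H)(12.0 A)/259 = 8.849×10^-4 Wb.

Φ_B ≈ 0.885 mWb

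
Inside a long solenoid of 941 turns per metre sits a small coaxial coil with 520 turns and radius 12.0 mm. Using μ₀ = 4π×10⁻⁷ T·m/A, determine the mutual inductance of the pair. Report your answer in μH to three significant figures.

The outer solenoid produces a uniform field B₁ = μ₀n₁I₁ across the inner coil,
so the flux linkage is N₂Φ = N₂B₁A₂ = μ₀n₁N₂A₂·I₁, giving M = μ₀n₁N₂A₂.
A₂ = πr² = π(1.200×10^-2 m)² = 4.524×10^-4 m².
M = (4π×10⁻⁷)(941)(520)(4.524×10^-4) = 2.782×10^-4 H.

M ≈ 278 μH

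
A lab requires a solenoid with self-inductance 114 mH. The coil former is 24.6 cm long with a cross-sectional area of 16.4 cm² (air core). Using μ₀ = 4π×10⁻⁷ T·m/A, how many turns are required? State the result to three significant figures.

N ≈ 3690 turns

A = 16.4 cm² = 1.640×10^-3 m².
From L = μ₀N²A/ℓ, N = √(Lℓ / (μ₀A)).
N = √[(0.114)(0.246) / ((4π×10⁻⁷)×1.640×10^-3)] = √(1.361×10^7) ≈ 3688.9.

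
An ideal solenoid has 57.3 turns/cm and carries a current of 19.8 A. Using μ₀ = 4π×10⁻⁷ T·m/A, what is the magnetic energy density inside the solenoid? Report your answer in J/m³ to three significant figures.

u ≈ 8090 J/m³

B = μ₀nI = (4π×10⁻⁷)(5.730×10^3)(19.8) = 0.1426 T.
u = B²/(2μ₀) = (0.1426)²/(2×4π×10⁻⁷) = 8.088×10^3 J/m³.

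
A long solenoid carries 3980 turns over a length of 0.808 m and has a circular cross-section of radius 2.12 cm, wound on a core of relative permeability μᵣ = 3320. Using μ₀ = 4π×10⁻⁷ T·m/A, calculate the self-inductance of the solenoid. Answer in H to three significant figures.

A = πr² = π(2.120×10^-2 m)² = 1.412×10^-3 m².
For a long solenoid, L = μ₀μᵣN²A/ℓ.
L = (4π×10⁻⁷)(3320)(3980)²(1.412×10^-3)/(0.808 m) = 115.48 H.

L ≈ 115 H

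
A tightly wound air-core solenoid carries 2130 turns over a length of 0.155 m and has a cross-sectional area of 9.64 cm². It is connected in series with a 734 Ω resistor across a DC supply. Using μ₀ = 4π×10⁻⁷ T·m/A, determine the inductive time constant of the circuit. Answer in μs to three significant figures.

A = 9.64 cm² = 9.640×10^-4 m².
L = μ₀N²A/ℓ = (4π×10⁻⁷)(2130)²(9.640×10^-4)/(0.155) = 3.546×10^-2 H.
τ = L/R = (3.546×10^-2)/(734) = 4.831×10^-5 s.

τ ≈ 48.3 μs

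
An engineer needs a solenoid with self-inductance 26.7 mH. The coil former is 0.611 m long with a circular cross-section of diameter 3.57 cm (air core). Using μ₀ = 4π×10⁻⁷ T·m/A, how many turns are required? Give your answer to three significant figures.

A = π(d/2)² = π(1.785×10^-2 m)² = 1.001×10^-3 m².
From L = μ₀N²A/ℓ, N = √(Lℓ / (μ₀A)).
N = √[(2.670×10^-2)(0.611) / ((4π×10⁻⁷)×1.001×10^-3)] = √(1.297×10^7) ≈ 3601.3.

N ≈ 3600 turns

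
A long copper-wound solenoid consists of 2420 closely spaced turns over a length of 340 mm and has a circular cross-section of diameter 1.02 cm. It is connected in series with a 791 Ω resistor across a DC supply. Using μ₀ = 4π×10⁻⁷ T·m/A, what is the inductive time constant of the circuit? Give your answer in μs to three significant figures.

τ ≈ 2.24 μs

A = π(d/2)² = π(5.100×10^-3 m)² = 8.171×10^-5 m².
L = μ₀N²A/ℓ = (4π×10⁻⁷)(2420)²(8.171×10^-5)/(0.34) = 1.769×10^-3 H.
τ = L/R = (1.769×10^-3)/(791) = 2.236×10^-6 s.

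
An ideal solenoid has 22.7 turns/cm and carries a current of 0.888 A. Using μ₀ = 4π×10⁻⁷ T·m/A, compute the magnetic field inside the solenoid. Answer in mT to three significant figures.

B ≈ 2.53 mT

Inside a long solenoid, B = μ₀nI.
B = (4π×10⁻⁷)(2.270×10^3 m⁻¹)(0.888 A) = 2.533×10^-3 T.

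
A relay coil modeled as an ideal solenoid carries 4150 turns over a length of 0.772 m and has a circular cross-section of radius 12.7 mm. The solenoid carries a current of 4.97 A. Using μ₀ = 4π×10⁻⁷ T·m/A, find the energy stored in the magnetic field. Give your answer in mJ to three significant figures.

A = πr² = π(1.270×10^-2 m)² = 5.067×10^-4 m².
L = μ₀N²A/ℓ = (4π×10⁻⁷)(4150)²(5.067×10^-4)/(0.772) = 1.421×10^-2 H.
U = ½LI² = ½(1.421×10^-2)(4.97)² = 0.1754 J.

U ≈ 175 mJ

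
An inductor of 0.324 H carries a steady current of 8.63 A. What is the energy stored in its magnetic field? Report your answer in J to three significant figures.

U ≈ 12.1 J

Stored magnetic energy: U = ½LI².
U = ½(0.324 H)(8.63 A)² = 12.07 J.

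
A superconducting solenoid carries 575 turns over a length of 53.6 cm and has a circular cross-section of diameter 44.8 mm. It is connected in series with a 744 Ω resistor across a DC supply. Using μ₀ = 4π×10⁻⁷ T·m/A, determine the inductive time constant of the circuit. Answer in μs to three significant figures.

A = π(d/2)² = π(2.240×10^-2 m)² = 1.576×10^-3 m².
L = μ₀N²A/ℓ = (4π×10⁻⁷)(575)²(1.576×10^-3)/(0.536) = 1.222×10^-3 H.
τ = L/R = (1.222×10^-3)/(744) = 1.642×10^-6 s.

τ ≈ 1.64 μs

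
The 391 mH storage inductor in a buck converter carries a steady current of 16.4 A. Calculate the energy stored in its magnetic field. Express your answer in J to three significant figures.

U ≈ 52.6 J

Stored magnetic energy: U = ½LI².
U = ½(0.391 H)(16.4 A)² = 52.58 J.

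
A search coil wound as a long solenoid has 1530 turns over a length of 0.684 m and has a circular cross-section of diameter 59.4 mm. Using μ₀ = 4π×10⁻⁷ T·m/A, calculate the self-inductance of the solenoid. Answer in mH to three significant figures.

L ≈ 11.9 mH

A = π(d/2)² = π(2.970×10^-2 m)² = 2.771×10^-3 m².
For a long solenoid, L = μ₀N²A/ℓ.
L = (4π×10⁻⁷)(1530)²(2.771×10^-3)/(0.684 m) = 1.192×10^-2 H.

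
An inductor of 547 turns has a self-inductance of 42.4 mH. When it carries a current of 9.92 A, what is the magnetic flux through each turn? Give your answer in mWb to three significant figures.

Φ_B ≈ 0.769 mWb

From L = NΦ_B/I, the flux per turn is Φ_B = LI/N.
Φ_B = (4.240×10^-2 H)(9.92 A)/547 = 7.689×10^-4 Wb.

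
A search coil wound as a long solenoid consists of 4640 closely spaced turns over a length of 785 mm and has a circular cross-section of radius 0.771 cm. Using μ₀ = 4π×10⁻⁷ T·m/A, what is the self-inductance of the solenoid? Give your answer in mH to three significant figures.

A = πr² = π(7.710×10^-3 m)² = 1.867×10^-4 m².
For a long solenoid, L = μ₀N²A/ℓ.
L = (4π×10⁻⁷)(4640)²(1.867×10^-4)/(0.785 m) = 6.436×10^-3 H.

L ≈ 6.44 mH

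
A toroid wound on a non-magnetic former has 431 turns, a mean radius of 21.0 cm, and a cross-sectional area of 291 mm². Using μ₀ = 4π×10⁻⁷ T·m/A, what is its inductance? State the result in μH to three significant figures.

For a thin toroid, L = μ₀N²A/(2πR).
L = (4π×10⁻⁷)(431)²(2.910×10^-4) / (2π×0.21 m) = 5.148×10^-5 H.

L ≈ 51.5 μH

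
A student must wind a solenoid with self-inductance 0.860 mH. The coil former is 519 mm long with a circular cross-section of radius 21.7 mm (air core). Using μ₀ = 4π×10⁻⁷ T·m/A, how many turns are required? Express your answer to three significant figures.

A = πr² = π(2.170×10^-2 m)² = 1.479×10^-3 m².
From L = μ₀N²A/ℓ, N = √(Lℓ / (μ₀A)).
N = √[(8.600×10^-4)(0.519) / ((4π×10⁻⁷)×1.479×10^-3)] = √(2.401×10^5) ≈ 490.0.

N ≈ 490 turns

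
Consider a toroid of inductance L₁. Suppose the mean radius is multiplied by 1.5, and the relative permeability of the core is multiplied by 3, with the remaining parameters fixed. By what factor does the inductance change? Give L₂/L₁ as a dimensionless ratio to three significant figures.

For a toroid, L ∝ μᵣN²A/R.
L₂/L₁ = (1.5)^-1 × (3) = 2.00.

L₂/L₁ = 2.00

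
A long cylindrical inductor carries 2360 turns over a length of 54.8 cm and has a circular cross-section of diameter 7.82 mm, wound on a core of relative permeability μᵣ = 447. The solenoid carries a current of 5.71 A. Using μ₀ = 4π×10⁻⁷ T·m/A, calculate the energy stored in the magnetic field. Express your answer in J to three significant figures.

U ≈ 4.47 J

A = π(d/2)² = π(3.910×10^-3 m)² = 4.803×10^-5 m².
L = μ₀μᵣN²A/ℓ = (4π×10⁻⁷)(447)(2360)²(4.803×10^-5)/(0.548) = 0.2742 H.
U = ½LI² = ½(0.2742)(5.71)² = 4.47 J.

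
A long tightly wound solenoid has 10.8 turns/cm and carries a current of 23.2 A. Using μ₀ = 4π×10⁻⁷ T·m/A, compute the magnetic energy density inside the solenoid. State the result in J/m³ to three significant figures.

B = μ₀nI = (4π×10⁻⁷)(1.080×10^3)(23.2) = 3.149×10^-2 T.
u = B²/(2μ₀) = (3.149×10^-2)²/(2×4π×10⁻⁷) = 394.46 J/m³.

u ≈ 394 J/m³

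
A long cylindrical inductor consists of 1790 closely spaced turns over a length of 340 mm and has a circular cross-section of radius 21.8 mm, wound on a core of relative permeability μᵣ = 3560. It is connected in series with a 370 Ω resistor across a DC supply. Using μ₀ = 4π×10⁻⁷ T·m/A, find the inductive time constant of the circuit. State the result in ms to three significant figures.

A = πr² = π(2.180×10^-2 m)² = 1.493×10^-3 m².
L = μ₀μᵣN²A/ℓ = (4π×10⁻⁷)(3560)(1790)²(1.493×10^-3)/(0.34) = 62.94 H.
τ = L/R = (62.94)/(370) = 0.1701 s.

τ ≈ 170 ms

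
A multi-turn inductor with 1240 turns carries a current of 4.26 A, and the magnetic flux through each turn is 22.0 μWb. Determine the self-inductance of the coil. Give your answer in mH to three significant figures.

L ≈ 6.40 mH

Self-inductance is defined by L = NΦ_B/I (flux linkage over current).
L = (1240)(2.200×10^-5 Wb)/(4.26 A) = 6.404×10^-3 H.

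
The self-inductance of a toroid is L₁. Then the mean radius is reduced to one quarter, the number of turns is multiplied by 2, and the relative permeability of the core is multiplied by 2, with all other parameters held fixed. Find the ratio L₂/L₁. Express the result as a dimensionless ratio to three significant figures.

For a toroid, L ∝ μᵣN²A/R.
L₂/L₁ = (0.25)^-1 × (2)^2 × (2) = 32.0.

L₂/L₁ = 32.0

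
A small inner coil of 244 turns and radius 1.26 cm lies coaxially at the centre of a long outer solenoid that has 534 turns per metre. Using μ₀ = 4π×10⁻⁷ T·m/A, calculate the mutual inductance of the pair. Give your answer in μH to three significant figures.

M ≈ 81.7 μH

The outer solenoid produces a uniform field B₁ = μ₀n₁I₁ across the inner coil,
so the flux linkage is N₂Φ = N₂B₁A₂ = μ₀n₁N₂A₂·I₁, giving M = μ₀n₁N₂A₂.
A₂ = πr² = π(1.260×10^-2 m)² = 4.988×10^-4 m².
M = (4π×10⁻⁷)(534)(244)(4.988×10^-4) = 8.166×10^-5 H.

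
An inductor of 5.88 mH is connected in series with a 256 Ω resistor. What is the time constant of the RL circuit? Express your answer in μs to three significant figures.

τ ≈ 23.0 μs

τ = L/R = (5.880×10^-3 H)/(256 Ω) = 2.297×10^-5 s.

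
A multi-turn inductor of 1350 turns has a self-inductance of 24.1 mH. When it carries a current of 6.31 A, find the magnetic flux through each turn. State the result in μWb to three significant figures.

From L = NΦ_B/I, the flux per turn is Φ_B = LI/N.
Φ_B = (2.410×10^-2 H)(6.31 A)/1350 = 1.126×10^-4 Wb.

Φ_B ≈ 113 μWb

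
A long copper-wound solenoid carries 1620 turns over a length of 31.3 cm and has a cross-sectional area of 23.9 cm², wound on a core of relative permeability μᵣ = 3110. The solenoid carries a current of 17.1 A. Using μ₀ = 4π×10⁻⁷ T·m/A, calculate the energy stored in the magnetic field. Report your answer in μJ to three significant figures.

U ≈ 11500000000 μJ

A = 23.9 cm² = 2.390×10^-3 m².
L = μ₀μᵣN²A/ℓ = (4π×10⁻⁷)(3110)(1620)²(2.390×10^-3)/(0.313) = 78.32 H.
U = ½LI² = ½(78.32)(17.1)² = 1.145×10^4 J.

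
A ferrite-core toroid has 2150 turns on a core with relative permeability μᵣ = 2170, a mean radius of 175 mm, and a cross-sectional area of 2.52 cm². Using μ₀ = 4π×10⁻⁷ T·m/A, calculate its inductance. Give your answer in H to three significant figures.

For a thin toroid, L = μ₀μᵣN²A/(2πR).
L = (4π×10⁻⁷)(2170)(2150)²(2.520×10^-4) / (2π×0.175 m) = 2.889 H.

L ≈ 2.89 H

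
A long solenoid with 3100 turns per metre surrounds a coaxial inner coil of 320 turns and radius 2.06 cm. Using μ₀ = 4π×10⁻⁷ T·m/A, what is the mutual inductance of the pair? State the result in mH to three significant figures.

M ≈ 1.66 mH

The outer solenoid produces a uniform field B₁ = μ₀n₁I₁ across the inner coil,
so the flux linkage is N₂Φ = N₂B₁A₂ = μ₀n₁N₂A₂·I₁, giving M = μ₀n₁N₂A₂.
A₂ = πr² = π(2.060×10^-2 m)² = 1.333×10^-3 m².
M = (4π×10⁻⁷)(3100)(320)(1.333×10^-3) = 1.662×10^-3 H.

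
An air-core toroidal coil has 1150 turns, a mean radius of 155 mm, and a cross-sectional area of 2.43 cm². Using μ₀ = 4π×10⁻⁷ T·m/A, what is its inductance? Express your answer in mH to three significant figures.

L ≈ 0.415 mH

For a thin toroid, L = μ₀N²A/(2πR).
L = (4π×10⁻⁷)(1150)²(2.430×10^-4) / (2π×0.155 m) = 4.147×10^-4 H.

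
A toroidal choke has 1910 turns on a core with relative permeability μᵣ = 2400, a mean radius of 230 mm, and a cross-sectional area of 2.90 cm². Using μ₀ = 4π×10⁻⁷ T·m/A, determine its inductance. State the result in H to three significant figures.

L ≈ 2.21 H

For a thin toroid, L = μ₀μᵣN²A/(2πR).
L = (4π×10⁻⁷)(2400)(1910)²(2.900×10^-4) / (2π×0.23 m) = 2.208 H.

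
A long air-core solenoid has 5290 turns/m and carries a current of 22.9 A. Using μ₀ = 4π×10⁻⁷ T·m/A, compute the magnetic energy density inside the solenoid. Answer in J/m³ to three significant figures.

B = μ₀nI = (4π×10⁻⁷)(5.290×10^3)(22.9) = 0.1522 T.
u = B²/(2μ₀) = (0.1522)²/(2×4π×10⁻⁷) = 9.221×10^3 J/m³.

u ≈ 9220 J/m³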